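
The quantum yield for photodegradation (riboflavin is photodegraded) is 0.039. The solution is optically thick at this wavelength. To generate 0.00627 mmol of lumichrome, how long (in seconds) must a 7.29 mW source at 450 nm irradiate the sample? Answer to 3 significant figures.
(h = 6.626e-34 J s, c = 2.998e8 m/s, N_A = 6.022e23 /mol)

Product: 0.00627 mmol = 6.27e-6 mol.
Photons that must be absorbed: 6.27e-6 / 0.039 = 1.608e-4 mol.
Photon energy: hc/λ = 4.414e-19 J; per mole, 2.658e5 J mol⁻¹.
Energy required: 1.608e-4 × 2.658e5 = 42.74 J.
Time: 42.74 J / 0.00729 W = 5860 s.

t ≈ 5860 s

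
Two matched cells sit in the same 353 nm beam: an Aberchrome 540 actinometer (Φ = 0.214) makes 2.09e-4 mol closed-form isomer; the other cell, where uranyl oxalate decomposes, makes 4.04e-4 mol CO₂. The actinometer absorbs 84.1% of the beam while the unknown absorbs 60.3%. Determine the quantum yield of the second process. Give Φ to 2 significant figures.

Photons absorbed by the actinometer: 2.09e-4 / 0.214 = 9.766e-4 mol.
Incident flux: 9.766e-4 / 0.841 = 0.001161 einstein.
Absorbed by unknown: 0.603 × 0.001161 = 7.001e-4 mol.
Φ(unknown) = 4.04e-4 / 7.001e-4 = 0.58.

Φ = 0.58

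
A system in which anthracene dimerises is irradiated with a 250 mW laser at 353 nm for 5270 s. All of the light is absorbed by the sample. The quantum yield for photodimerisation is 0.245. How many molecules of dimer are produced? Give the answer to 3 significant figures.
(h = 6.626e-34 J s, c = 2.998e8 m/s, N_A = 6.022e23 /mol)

5.74e20 molecules

Photon energy at 353 nm: hc/λ = (6.626e-34)(2.998e8)/(353e-9) = 5.627e-19 J.
Energy delivered: (250 mW)(5270 s) = 1318 J.
Photons incident: 1318 / 5.627e-19 = 2.342e21, i.e. 2.342e21/6.022e23 = 0.003889 mol.
Product: Φ × n_abs = 0.245 × 0.003889 = 9.528e-4 mol.
As a count: 9.528e-4 × 6.022e23 = 5.74e20.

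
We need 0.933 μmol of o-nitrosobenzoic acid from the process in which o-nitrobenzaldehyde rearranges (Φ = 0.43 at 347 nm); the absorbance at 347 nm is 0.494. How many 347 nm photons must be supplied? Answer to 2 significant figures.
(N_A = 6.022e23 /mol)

Product: 0.933 μmol = 9.33e-7 mol.
Photons that must be absorbed: 9.33e-7 / 0.43 = 2.170e-6 mol.
Fraction absorbed: 1 − 10^(−0.494) = 0.6794.
Incident photons needed: 2.170e-6 / 0.6794 = 3.194e-6 mol.
Photon count: 3.194e-6 × 6.022e23 = 1.9e18.

1.9e18 photons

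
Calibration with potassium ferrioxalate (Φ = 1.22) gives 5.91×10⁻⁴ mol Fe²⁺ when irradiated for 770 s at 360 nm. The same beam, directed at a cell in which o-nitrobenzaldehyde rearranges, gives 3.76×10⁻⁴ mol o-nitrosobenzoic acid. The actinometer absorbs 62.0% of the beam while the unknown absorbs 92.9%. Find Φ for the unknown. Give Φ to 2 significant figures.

Φ = 0.52

Photons absorbed by the actinometer: 5.91×10⁻⁴ / 1.22 = 4.844×10⁻⁴ mol.
Incident flux: 4.844×10⁻⁴ / 0.620 = 7.813×10⁻⁴ einstein.
Absorbed by unknown: 0.929 × 7.813×10⁻⁴ = 7.258×10⁻⁴ mol.
Φ(unknown) = 3.76×10⁻⁴ / 7.258×10⁻⁴ = 0.52.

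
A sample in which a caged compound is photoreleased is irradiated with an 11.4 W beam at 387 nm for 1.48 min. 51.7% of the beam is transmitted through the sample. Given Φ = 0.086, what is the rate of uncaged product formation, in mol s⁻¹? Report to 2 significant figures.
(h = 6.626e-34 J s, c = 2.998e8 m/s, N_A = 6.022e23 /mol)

Photon energy at 387 nm: hc/λ = (6.626e-34)(2.998e8)/(387e-9) = 5.133e-19 J.
Energy delivered: (11.4 W)(88.8 s) = 1012 J.
Photons incident: 1012 / 5.133e-19 = 1.972e21, i.e. 1.972e21/6.022e23 = 0.003275 mol.
Fraction absorbed: 1 − 51.7/100 = 0.4830.
Photons absorbed: 0.4830 × 0.003275 = 0.001582 mol.
Product formed: 0.086 × 0.001582 = 1.361e-4 mol.
Rate: 1.361e-4 / 88.8 s = 1.5e-6 mol s⁻¹.

1.5e-6 mol s⁻¹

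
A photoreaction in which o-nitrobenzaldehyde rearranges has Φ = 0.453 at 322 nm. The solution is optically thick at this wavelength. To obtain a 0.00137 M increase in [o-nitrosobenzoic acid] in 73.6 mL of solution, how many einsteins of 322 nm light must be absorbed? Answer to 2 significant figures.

Product: (0.00137 M)(0.0736 L) = 1.008×10⁻⁴ mol.
Photons that must be absorbed: 1.008×10⁻⁴ / 0.453 = 2.225×10⁻⁴ mol.

2.2×10⁻⁴ einstein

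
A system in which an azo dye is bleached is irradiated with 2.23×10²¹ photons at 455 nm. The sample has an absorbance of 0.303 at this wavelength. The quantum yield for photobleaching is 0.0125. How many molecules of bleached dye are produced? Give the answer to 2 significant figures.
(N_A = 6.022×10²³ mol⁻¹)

Moles of photons: 2.23×10²¹ / 6.022×10²³ = 0.003703 mol.
Fraction absorbed: 1 − 10^(−0.303) = 0.5023.
Photons absorbed: 0.5023 × 0.003703 = 0.001860 mol.
Product: Φ × n_abs = 0.0125 × 0.001860 = 2.325×10⁻⁵ mol.
As a count: 2.325×10⁻⁵ × 6.022×10²³ = 1.4×10¹⁹.

1.4×10¹⁹ molecules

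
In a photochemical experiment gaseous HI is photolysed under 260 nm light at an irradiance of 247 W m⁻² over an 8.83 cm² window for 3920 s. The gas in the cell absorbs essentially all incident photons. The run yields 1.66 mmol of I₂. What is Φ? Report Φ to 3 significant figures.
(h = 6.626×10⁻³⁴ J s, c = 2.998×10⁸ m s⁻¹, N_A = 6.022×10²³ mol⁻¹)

Φ = 0.893

Product: 1.66 mmol = 0.00166 mol.
Photon energy at 260 nm: hc/λ = (6.626×10⁻³⁴)(2.998×10⁸)/(260×10⁻⁹) = 7.640×10⁻¹⁹ J.
Energy delivered: (247 W m⁻²)(8.83×10⁻⁴ m²)(3920 s) = 855.0 J.
Photons incident: 855.0 / 7.640×10⁻¹⁹ = 1.119×10²¹, i.e. 1.119×10²¹/6.022×10²³ = 0.001858 mol.
Φ = 0.00166 mol / 0.001858 mol photons = 0.893.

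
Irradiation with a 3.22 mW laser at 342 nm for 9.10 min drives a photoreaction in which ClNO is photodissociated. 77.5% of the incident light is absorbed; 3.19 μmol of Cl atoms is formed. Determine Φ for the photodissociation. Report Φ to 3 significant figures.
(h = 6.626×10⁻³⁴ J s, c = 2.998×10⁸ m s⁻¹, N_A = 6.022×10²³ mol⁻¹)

Product: 3.19 μmol = 3.19×10⁻⁶ mol.
Photon energy at 342 nm: hc/λ = (6.626×10⁻³⁴)(2.998×10⁸)/(342×10⁻⁹) = 5.808×10⁻¹⁹ J.
Energy delivered: (3.22 mW)(546 s) = 1.758 J.
Photons incident: 1.758 / 5.808×10⁻¹⁹ = 3.027×10¹⁸, i.e. 3.027×10¹⁸/6.022×10²³ = 5.027×10⁻⁶ mol.
Photons absorbed: 0.775 × 5.027×10⁻⁶ = 3.896×10⁻⁶ mol.
Φ = 3.19×10⁻⁶ mol / 3.896×10⁻⁶ mol photons = 0.819.

Φ = 0.819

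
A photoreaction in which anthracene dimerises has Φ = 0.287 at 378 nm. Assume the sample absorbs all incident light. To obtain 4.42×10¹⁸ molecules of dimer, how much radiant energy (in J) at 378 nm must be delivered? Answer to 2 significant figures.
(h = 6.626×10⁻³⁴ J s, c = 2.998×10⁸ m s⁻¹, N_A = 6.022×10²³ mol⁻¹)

8.1 J

Product: 4.42×10¹⁸ / 6.022×10²³ = 7.340×10⁻⁶ mol.
Photons that must be absorbed: 7.340×10⁻⁶ / 0.287 = 2.557×10⁻⁵ mol.
Photon energy: hc/λ = 5.255×10⁻¹⁹ J; per mole, 3.165×10⁵ J mol⁻¹.
Energy required: 2.557×10⁻⁵ × 3.165×10⁵ = 8.1 J.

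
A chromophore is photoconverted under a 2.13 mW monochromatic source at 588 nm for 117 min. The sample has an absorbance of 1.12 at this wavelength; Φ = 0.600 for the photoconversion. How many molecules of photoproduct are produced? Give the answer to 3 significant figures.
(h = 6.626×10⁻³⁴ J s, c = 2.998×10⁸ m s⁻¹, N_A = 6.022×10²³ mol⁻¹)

2.45×10¹⁹ molecules

Photon energy at 588 nm: hc/λ = (6.626×10⁻³⁴)(2.998×10⁸)/(588×10⁻⁹) = 3.378×10⁻¹⁹ J.
Energy delivered: (2.13 mW)(7020 s) = 14.95 J.
Photons incident: 14.95 / 3.378×10⁻¹⁹ = 4.426×10¹⁹, i.e. 4.426×10¹⁹/6.022×10²³ = 7.350×10⁻⁵ mol.
Fraction absorbed: 1 − 10^(−1.12) = 0.9241.
Photons absorbed: 0.9241 × 7.350×10⁻⁵ = 6.792×10⁻⁵ mol.
Product: Φ × n_abs = 0.600 × 6.792×10⁻⁵ = 4.075×10⁻⁵ mol.
As a count: 4.075×10⁻⁵ × 6.022×10²³ = 2.45×10¹⁹.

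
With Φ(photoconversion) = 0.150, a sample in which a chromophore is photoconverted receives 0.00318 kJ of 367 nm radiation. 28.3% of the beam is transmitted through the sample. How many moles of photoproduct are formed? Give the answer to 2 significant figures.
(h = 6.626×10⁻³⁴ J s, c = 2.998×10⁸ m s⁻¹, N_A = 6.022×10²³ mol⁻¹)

Photon energy at 367 nm: hc/λ = (6.626×10⁻³⁴)(2.998×10⁸)/(367×10⁻⁹) = 5.413×10⁻¹⁹ J.
Incident energy: 0.00318 kJ = 3.18 J.
Photons incident: 3.18 / 5.413×10⁻¹⁹ = 5.875×10¹⁸, i.e. 5.875×10¹⁸/6.022×10²³ = 9.756×10⁻⁶ mol.
Fraction absorbed: 1 − 28.3/100 = 0.7170.
Photons absorbed: 0.7170 × 9.756×10⁻⁶ = 6.995×10⁻⁶ mol.
Product: Φ × n_abs = 0.150 × 6.995×10⁻⁶ = 1.049×10⁻⁶ mol.

1.0×10⁻⁶ mol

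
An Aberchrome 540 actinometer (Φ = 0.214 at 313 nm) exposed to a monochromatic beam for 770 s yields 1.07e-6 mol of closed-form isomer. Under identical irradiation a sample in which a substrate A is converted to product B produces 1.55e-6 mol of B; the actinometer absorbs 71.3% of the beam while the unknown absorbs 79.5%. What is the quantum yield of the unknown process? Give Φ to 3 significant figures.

Photons absorbed by the actinometer: 1.07e-6 / 0.214 = 5.000e-6 mol.
Incident flux: 5.000e-6 / 0.713 = 7.013e-6 einstein.
Absorbed by unknown: 0.795 × 7.013e-6 = 5.575e-6 mol.
Φ(unknown) = 1.55e-6 / 5.575e-6 = 0.278.

Φ = 0.278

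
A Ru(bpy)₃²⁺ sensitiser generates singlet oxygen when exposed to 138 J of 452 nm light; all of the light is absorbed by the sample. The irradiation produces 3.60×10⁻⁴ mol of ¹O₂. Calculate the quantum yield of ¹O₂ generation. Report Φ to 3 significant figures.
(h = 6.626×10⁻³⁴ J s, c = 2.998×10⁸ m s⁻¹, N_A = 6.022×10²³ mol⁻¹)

Photon energy at 452 nm: hc/λ = (6.626×10⁻³⁴)(2.998×10⁸)/(452×10⁻⁹) = 4.395×10⁻¹⁹ J.
Photons incident: 138 / 4.395×10⁻¹⁹ = 3.140×10²⁰, i.e. 3.140×10²⁰/6.022×10²³ = 5.214×10⁻⁴ mol.
Φ = 3.60×10⁻⁴ mol / 5.214×10⁻⁴ mol photons = 0.690.

Φ = 0.690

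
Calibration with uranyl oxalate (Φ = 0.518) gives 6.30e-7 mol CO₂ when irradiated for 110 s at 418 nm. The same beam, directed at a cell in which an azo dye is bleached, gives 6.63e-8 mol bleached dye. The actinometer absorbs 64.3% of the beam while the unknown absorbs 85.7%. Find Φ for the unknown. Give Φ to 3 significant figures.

Φ = 0.0409

Photons absorbed by the actinometer: 6.30e-7 / 0.518 = 1.216e-6 mol.
Incident flux: 1.216e-6 / 0.643 = 1.891e-6 einstein.
Absorbed by unknown: 0.857 × 1.891e-6 = 1.621e-6 mol.
Φ(unknown) = 6.63e-8 / 1.621e-6 = 0.0409.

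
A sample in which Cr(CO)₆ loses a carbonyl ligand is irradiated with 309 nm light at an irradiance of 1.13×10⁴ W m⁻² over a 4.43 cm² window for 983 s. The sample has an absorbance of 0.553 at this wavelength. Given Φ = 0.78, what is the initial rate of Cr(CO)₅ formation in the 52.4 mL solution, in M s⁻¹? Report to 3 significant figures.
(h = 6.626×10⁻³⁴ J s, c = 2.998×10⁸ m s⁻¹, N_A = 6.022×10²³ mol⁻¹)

1.39×10⁻⁴ M s⁻¹

Photon energy at 309 nm: hc/λ = (6.626×10⁻³⁴)(2.998×10⁸)/(309×10⁻⁹) = 6.429×10⁻¹⁹ J.
Energy delivered: (1.13×10⁴ W m⁻²)(4.43×10⁻⁴ m²)(983 s) = 4921 J.
Photons incident: 4921 / 6.429×10⁻¹⁹ = 7.654×10²¹, i.e. 7.654×10²¹/6.022×10²³ = 0.01271 mol.
Fraction absorbed: 1 − 10^(−0.553) = 0.7201.
Photons absorbed: 0.7201 × 0.01271 = 0.009152 mol.
Product formed: 0.78 × 0.009152 = 0.007139 mol.
Rate: 0.007139 mol / (983 s × 0.0524 L) = 1.39×10⁻⁴ M s⁻¹.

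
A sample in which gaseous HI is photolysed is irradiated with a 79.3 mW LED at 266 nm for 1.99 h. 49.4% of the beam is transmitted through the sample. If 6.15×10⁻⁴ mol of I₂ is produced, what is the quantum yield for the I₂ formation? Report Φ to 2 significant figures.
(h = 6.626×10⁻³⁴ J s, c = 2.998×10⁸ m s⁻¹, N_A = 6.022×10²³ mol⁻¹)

Φ = 0.96

Photon energy at 266 nm: hc/λ = (6.626×10⁻³⁴)(2.998×10⁸)/(266×10⁻⁹) = 7.468×10⁻¹⁹ J.
Energy delivered: (79.3 mW)(7164 s) = 568.1 J.
Photons incident: 568.1 / 7.468×10⁻¹⁹ = 7.607×10²⁰, i.e. 7.607×10²⁰/6.022×10²³ = 0.001263 mol.
Fraction absorbed: 1 − 49.4/100 = 0.5060.
Photons absorbed: 0.5060 × 0.001263 = 6.391×10⁻⁴ mol.
Φ = 6.15×10⁻⁴ mol / 6.391×10⁻⁴ mol photons = 0.96.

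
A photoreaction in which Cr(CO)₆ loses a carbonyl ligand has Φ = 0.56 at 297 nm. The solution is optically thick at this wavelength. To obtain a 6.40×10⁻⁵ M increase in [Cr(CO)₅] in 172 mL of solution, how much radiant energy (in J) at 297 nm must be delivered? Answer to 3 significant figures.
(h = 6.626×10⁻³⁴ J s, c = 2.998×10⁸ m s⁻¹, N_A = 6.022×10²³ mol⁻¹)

Product: (6.40×10⁻⁵ M)(0.172 L) = 1.101×10⁻⁵ mol.
Photons that must be absorbed: 1.101×10⁻⁵ / 0.56 = 1.966×10⁻⁵ mol.
Photon energy: hc/λ = 6.688×10⁻¹⁹ J; per mole, 4.028×10⁵ J mol⁻¹.
Energy required: 1.966×10⁻⁵ × 4.028×10⁵ = 7.92 J.

7.92 J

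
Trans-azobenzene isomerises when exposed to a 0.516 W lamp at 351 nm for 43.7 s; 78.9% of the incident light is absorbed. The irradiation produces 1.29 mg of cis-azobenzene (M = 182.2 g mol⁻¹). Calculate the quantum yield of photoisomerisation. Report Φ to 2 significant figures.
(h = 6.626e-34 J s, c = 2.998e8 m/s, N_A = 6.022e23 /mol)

Φ = 0.14

Product: 1.29 mg / 182.2 g mol⁻¹ = 7.080e-6 mol.
Photon energy at 351 nm: hc/λ = (6.626e-34)(2.998e8)/(351e-9) = 5.659e-19 J.
Energy delivered: (0.516 W)(43.7 s) = 22.55 J.
Photons incident: 22.55 / 5.659e-19 = 3.985e19, i.e. 3.985e19/6.022e23 = 6.617e-5 mol.
Photons absorbed: 0.789 × 6.617e-5 = 5.221e-5 mol.
Φ = 7.080e-6 mol / 5.221e-5 mol photons = 0.14.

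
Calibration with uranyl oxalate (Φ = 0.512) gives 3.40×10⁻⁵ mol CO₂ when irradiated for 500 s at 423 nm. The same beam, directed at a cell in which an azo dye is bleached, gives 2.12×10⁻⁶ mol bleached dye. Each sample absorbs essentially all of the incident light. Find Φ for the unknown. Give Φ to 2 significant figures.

Photons absorbed by the actinometer: 3.40×10⁻⁵ / 0.512 = 6.641×10⁻⁵ mol.
Φ(unknown) = 2.12×10⁻⁶ / 6.641×10⁻⁵ = 0.032.

Φ = 0.032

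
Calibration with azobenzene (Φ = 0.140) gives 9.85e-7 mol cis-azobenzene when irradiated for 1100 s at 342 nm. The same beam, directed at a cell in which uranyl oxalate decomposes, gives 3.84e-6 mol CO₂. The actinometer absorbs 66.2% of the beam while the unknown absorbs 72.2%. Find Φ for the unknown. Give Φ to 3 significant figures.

Φ = 0.500

Photons absorbed by the actinometer: 9.85e-7 / 0.140 = 7.036e-6 mol.
Incident flux: 7.036e-6 / 0.662 = 1.063e-5 einstein.
Absorbed by unknown: 0.722 × 1.063e-5 = 7.675e-6 mol.
Φ(unknown) = 3.84e-6 / 7.675e-6 = 0.500.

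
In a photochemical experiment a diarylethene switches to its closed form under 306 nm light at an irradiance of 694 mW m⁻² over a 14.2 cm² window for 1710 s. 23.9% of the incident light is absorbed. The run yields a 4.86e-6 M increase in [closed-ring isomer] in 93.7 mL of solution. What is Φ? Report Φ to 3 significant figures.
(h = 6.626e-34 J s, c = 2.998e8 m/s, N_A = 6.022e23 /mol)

Product: (4.86e-6 M)(0.0937 L) = 4.554e-7 mol.
Photon energy at 306 nm: hc/λ = (6.626e-34)(2.998e8)/(306e-9) = 6.492e-19 J.
Energy delivered: (694 mW m⁻²)(14.2e-4 m²)(1710 s) = 1.685 J.
Photons incident: 1.685 / 6.492e-19 = 2.596e18, i.e. 2.596e18/6.022e23 = 4.311e-6 mol.
Photons absorbed: 0.239 × 4.311e-6 = 1.030e-6 mol.
Φ = 4.554e-7 mol / 1.030e-6 mol photons = 0.442.

Φ = 0.442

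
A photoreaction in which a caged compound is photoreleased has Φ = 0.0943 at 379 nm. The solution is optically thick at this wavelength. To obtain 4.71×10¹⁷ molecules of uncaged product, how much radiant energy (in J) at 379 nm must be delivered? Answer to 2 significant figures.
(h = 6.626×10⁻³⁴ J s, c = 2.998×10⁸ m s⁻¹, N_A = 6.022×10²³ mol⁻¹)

Product: 4.71×10¹⁷ / 6.022×10²³ = 7.821×10⁻⁷ mol.
Photons that must be absorbed: 7.821×10⁻⁷ / 0.0943 = 8.294×10⁻⁶ mol.
Photon energy: hc/λ = 5.241×10⁻¹⁹ J; per mole, 3.156×10⁵ J mol⁻¹.
Energy required: 8.294×10⁻⁶ × 3.156×10⁵ = 2.6 J.

2.6 J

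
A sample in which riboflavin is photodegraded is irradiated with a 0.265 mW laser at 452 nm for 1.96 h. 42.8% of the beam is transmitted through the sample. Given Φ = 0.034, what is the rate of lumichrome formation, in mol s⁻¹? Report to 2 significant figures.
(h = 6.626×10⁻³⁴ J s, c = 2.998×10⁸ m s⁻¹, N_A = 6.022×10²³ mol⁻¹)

1.9×10⁻¹¹ mol s⁻¹

Photon energy at 452 nm: hc/λ = (6.626×10⁻³⁴)(2.998×10⁸)/(452×10⁻⁹) = 4.395×10⁻¹⁹ J.
Energy delivered: (0.265 mW)(7056 s) = 1.870 J.
Photons incident: 1.870 / 4.395×10⁻¹⁹ = 4.255×10¹⁸, i.e. 4.255×10¹⁸/6.022×10²³ = 7.066×10⁻⁶ mol.
Fraction absorbed: 1 − 42.8/100 = 0.5720.
Photons absorbed: 0.5720 × 7.066×10⁻⁶ = 4.042×10⁻⁶ mol.
Product formed: 0.034 × 4.042×10⁻⁶ = 1.374×10⁻⁷ mol.
Rate: 1.374×10⁻⁷ / 7056 s = 1.9×10⁻¹¹ mol s⁻¹.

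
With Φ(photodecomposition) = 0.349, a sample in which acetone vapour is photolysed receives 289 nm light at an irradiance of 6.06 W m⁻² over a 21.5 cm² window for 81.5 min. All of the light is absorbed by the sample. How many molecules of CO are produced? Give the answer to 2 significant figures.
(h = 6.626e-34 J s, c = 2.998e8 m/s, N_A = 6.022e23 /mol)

3.2e19 molecules

Photon energy at 289 nm: hc/λ = (6.626e-34)(2.998e8)/(289e-9) = 6.874e-19 J.
Energy delivered: (6.06 W m⁻²)(21.5e-4 m²)(4890 s) = 63.71 J.
Photons incident: 63.71 / 6.874e-19 = 9.268e19, i.e. 9.268e19/6.022e23 = 1.539e-4 mol.
Product: Φ × n_abs = 0.349 × 1.539e-4 = 5.371e-5 mol.
As a count: 5.371e-5 × 6.022e23 = 3.2e19.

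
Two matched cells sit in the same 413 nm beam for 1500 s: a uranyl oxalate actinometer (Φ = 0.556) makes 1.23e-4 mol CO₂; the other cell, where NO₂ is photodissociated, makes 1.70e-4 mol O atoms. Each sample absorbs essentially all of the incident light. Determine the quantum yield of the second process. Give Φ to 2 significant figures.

Φ = 0.77

Photons absorbed by the actinometer: 1.23e-4 / 0.556 = 2.212e-4 mol.
Φ(unknown) = 1.70e-4 / 2.212e-4 = 0.77.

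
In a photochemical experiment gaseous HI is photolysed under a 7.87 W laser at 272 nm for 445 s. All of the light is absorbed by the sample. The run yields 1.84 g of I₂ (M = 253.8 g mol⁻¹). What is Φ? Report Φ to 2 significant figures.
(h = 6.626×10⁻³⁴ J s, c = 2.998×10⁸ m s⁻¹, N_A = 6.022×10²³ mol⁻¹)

Φ = 0.91

Product: 1.84 g / 253.8 g mol⁻¹ = 0.007250 mol.
Photon energy at 272 nm: hc/λ = (6.626×10⁻³⁴)(2.998×10⁸)/(272×10⁻⁹) = 7.303×10⁻¹⁹ J.
Energy delivered: (7.87 W)(445 s) = 3502 J.
Photons incident: 3502 / 7.303×10⁻¹⁹ = 4.795×10²¹, i.e. 4.795×10²¹/6.022×10²³ = 0.007962 mol.
Φ = 0.007250 mol / 0.007962 mol photons = 0.91.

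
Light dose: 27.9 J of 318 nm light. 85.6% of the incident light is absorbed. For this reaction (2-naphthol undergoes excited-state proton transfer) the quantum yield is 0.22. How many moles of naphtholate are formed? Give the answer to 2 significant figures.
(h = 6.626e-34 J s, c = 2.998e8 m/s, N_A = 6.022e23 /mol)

1.4e-5 mol

Photon energy at 318 nm: hc/λ = (6.626e-34)(2.998e8)/(318e-9) = 6.247e-19 J.
Photons incident: 27.9 / 6.247e-19 = 4.466e19, i.e. 4.466e19/6.022e23 = 7.416e-5 mol.
Photons absorbed: 0.856 × 7.416e-5 = 6.348e-5 mol.
Product: Φ × n_abs = 0.22 × 6.348e-5 = 1.397e-5 mol.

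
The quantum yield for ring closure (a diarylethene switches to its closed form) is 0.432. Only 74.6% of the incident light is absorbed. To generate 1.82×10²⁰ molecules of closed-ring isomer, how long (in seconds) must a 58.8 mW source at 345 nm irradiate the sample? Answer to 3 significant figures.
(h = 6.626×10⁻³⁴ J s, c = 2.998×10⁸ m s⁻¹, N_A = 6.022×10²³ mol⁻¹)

t ≈ 5530 s

Product: 1.82×10²⁰ / 6.022×10²³ = 3.022×10⁻⁴ mol.
Photons that must be absorbed: 3.022×10⁻⁴ / 0.432 = 6.995×10⁻⁴ mol.
Incident photons needed: 6.995×10⁻⁴ / 0.746 = 9.377×10⁻⁴ mol.
Photon energy: hc/λ = 5.758×10⁻¹⁹ J; per mole, 3.467×10⁵ J mol⁻¹.
Energy required: 9.377×10⁻⁴ × 3.467×10⁵ = 325.1 J.
Time: 325.1 J / 0.0588 W = 5530 s.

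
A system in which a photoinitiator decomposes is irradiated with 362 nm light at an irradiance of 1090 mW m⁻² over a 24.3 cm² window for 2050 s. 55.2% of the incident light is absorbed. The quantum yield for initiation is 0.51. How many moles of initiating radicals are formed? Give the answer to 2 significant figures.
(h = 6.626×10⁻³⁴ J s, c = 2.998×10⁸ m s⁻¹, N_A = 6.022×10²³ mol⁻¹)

4.6×10⁻⁶ mol

Photon energy at 362 nm: hc/λ = (6.626×10⁻³⁴)(2.998×10⁸)/(362×10⁻⁹) = 5.487×10⁻¹⁹ J.
Energy delivered: (1090 mW m⁻²)(24.3×10⁻⁴ m²)(2050 s) = 5.430 J.
Photons incident: 5.430 / 5.487×10⁻¹⁹ = 9.896×10¹⁸, i.e. 9.896×10¹⁸/6.022×10²³ = 1.643×10⁻⁵ mol.
Photons absorbed: 0.552 × 1.643×10⁻⁵ = 9.069×10⁻⁶ mol.
Product: Φ × n_abs = 0.51 × 9.069×10⁻⁶ = 4.625×10⁻⁶ mol.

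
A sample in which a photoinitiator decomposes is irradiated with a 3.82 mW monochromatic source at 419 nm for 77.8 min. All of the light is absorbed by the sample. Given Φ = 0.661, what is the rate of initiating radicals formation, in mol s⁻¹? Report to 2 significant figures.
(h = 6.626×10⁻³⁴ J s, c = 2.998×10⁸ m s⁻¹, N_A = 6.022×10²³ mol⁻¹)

8.8×10⁻⁹ mol s⁻¹

Photon energy at 419 nm: hc/λ = (6.626×10⁻³⁴)(2.998×10⁸)/(419×10⁻⁹) = 4.741×10⁻¹⁹ J.
Energy delivered: (3.82 mW)(4668 s) = 17.83 J.
Photons incident: 17.83 / 4.741×10⁻¹⁹ = 3.761×10¹⁹, i.e. 3.761×10¹⁹/6.022×10²³ = 6.245×10⁻⁵ mol.
Product formed: 0.661 × 6.245×10⁻⁵ = 4.128×10⁻⁵ mol.
Rate: 4.128×10⁻⁵ / 4668 s = 8.8×10⁻⁹ mol s⁻¹.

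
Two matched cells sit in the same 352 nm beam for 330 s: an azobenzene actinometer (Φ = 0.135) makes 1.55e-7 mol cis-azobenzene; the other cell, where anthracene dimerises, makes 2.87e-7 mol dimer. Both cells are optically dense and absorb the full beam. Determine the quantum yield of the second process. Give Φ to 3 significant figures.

Φ = 0.250

Photons absorbed by the actinometer: 1.55e-7 / 0.135 = 1.148e-6 mol.
Φ(unknown) = 2.87e-7 / 1.148e-6 = 0.250.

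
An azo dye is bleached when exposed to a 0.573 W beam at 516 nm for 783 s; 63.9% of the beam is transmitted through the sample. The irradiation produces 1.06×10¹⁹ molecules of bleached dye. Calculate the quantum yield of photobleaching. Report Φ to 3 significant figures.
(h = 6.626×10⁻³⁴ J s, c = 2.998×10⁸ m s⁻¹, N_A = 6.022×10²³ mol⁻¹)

Φ = 0.0252

Product: 1.06×10¹⁹ / 6.022×10²³ = 1.760×10⁻⁵ mol.
Photon energy at 516 nm: hc/λ = (6.626×10⁻³⁴)(2.998×10⁸)/(516×10⁻⁹) = 3.850×10⁻¹⁹ J.
Energy delivered: (0.573 W)(783 s) = 448.7 J.
Photons incident: 448.7 / 3.850×10⁻¹⁹ = 1.165×10²¹, i.e. 1.165×10²¹/6.022×10²³ = 0.001935 mol.
Fraction absorbed: 1 − 63.9/100 = 0.3610.
Photons absorbed: 0.3610 × 0.001935 = 6.985×10⁻⁴ mol.
Φ = 1.760×10⁻⁵ mol / 6.985×10⁻⁴ mol photons = 0.0252.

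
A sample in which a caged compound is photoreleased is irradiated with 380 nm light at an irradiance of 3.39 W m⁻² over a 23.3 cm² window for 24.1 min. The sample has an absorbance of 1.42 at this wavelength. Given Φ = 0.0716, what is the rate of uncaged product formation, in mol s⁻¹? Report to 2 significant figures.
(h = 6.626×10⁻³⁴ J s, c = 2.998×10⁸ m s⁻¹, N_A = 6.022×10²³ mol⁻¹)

1.7×10⁻⁹ mol s⁻¹

Photon energy at 380 nm: hc/λ = (6.626×10⁻³⁴)(2.998×10⁸)/(380×10⁻⁹) = 5.228×10⁻¹⁹ J.
Energy delivered: (3.39 W m⁻²)(23.3×10⁻⁴ m²)(1446 s) = 11.42 J.
Photons incident: 11.42 / 5.228×10⁻¹⁹ = 2.184×10¹⁹, i.e. 2.184×10¹⁹/6.022×10²³ = 3.627×10⁻⁵ mol.
Fraction absorbed: 1 − 10^(−1.42) = 0.9620.
Photons absorbed: 0.9620 × 3.627×10⁻⁵ = 3.489×10⁻⁵ mol.
Product formed: 0.0716 × 3.489×10⁻⁵ = 2.498×10⁻⁶ mol.
Rate: 2.498×10⁻⁶ / 1446 s = 1.7×10⁻⁹ mol s⁻¹.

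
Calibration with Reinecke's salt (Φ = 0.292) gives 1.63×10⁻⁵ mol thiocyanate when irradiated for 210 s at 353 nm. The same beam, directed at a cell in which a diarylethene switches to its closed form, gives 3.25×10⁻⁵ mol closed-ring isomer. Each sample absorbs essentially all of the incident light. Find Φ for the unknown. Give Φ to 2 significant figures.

Φ = 0.58

Photons absorbed by the actinometer: 1.63×10⁻⁵ / 0.292 = 5.582×10⁻⁵ mol.
Φ(unknown) = 3.25×10⁻⁵ / 5.582×10⁻⁵ = 0.58.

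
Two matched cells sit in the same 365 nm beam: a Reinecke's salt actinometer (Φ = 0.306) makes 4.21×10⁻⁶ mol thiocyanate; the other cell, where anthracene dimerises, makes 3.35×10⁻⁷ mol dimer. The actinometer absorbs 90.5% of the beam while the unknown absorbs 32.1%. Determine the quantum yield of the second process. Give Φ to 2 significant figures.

Φ = 0.069

Photons absorbed by the actinometer: 4.21×10⁻⁶ / 0.306 = 1.376×10⁻⁵ mol.
Incident flux: 1.376×10⁻⁵ / 0.905 = 1.520×10⁻⁵ einstein.
Absorbed by unknown: 0.321 × 1.520×10⁻⁵ = 4.879×10⁻⁶ mol.
Φ(unknown) = 3.35×10⁻⁷ / 4.879×10⁻⁶ = 0.069.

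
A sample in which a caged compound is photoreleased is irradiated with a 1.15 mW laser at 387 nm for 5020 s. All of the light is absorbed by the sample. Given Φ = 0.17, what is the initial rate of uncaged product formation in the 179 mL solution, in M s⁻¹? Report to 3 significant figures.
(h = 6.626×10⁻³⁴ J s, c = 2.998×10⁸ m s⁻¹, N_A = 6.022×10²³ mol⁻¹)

Photon energy at 387 nm: hc/λ = (6.626×10⁻³⁴)(2.998×10⁸)/(387×10⁻⁹) = 5.133×10⁻¹⁹ J.
Energy delivered: (1.15 mW)(5020 s) = 5.773 J.
Photons incident: 5.773 / 5.133×10⁻¹⁹ = 1.125×10¹⁹, i.e. 1.125×10¹⁹/6.022×10²³ = 1.868×10⁻⁵ mol.
Product formed: 0.17 × 1.868×10⁻⁵ = 3.176×10⁻⁶ mol.
Rate: 3.176×10⁻⁶ mol / (5020 s × 0.179 L) = 3.53×10⁻⁹ M s⁻¹.

3.53×10⁻⁹ M s⁻¹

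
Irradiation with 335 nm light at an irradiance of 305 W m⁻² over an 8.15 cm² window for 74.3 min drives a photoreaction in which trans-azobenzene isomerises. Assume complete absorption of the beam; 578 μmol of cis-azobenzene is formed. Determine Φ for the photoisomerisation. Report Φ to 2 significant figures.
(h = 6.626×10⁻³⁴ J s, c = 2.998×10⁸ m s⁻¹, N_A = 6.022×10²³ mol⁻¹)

Product: 578 μmol = 5.78×10⁻⁴ mol.
Photon energy at 335 nm: hc/λ = (6.626×10⁻³⁴)(2.998×10⁸)/(335×10⁻⁹) = 5.930×10⁻¹⁹ J.
Energy delivered: (305 W m⁻²)(8.15×10⁻⁴ m²)(4458 s) = 1108 J.
Photons incident: 1108 / 5.930×10⁻¹⁹ = 1.868×10²¹, i.e. 1.868×10²¹/6.022×10²³ = 0.003102 mol.
Φ = 5.78×10⁻⁴ mol / 0.003102 mol photons = 0.19.

Φ = 0.19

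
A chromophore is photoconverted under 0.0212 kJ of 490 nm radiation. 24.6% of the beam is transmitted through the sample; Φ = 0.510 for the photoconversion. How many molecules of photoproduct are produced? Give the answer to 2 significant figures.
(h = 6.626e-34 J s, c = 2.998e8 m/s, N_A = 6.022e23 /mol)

Photon energy at 490 nm: hc/λ = (6.626e-34)(2.998e8)/(490e-9) = 4.054e-19 J.
Incident energy: 0.0212 kJ = 21.2 J.
Photons incident: 21.2 / 4.054e-19 = 5.229e19, i.e. 5.229e19/6.022e23 = 8.683e-5 mol.
Fraction absorbed: 1 − 24.6/100 = 0.7540.
Photons absorbed: 0.7540 × 8.683e-5 = 6.547e-5 mol.
Product: Φ × n_abs = 0.510 × 6.547e-5 = 3.339e-5 mol.
As a count: 3.339e-5 × 6.022e23 = 2.0e19.

2.0e19 molecules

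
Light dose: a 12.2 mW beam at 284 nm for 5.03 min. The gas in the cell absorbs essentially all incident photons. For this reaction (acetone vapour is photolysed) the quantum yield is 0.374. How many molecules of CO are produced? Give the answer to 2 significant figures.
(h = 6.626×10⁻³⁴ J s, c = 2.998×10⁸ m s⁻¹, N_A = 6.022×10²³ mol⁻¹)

2.0×10¹⁸ molecules

Photon energy at 284 nm: hc/λ = (6.626×10⁻³⁴)(2.998×10⁸)/(284×10⁻⁹) = 6.995×10⁻¹⁹ J.
Energy delivered: (12.2 mW)(301.8 s) = 3.682 J.
Photons incident: 3.682 / 6.995×10⁻¹⁹ = 5.264×10¹⁸, i.e. 5.264×10¹⁸/6.022×10²³ = 8.741×10⁻⁶ mol.
Product: Φ × n_abs = 0.374 × 8.741×10⁻⁶ = 3.269×10⁻⁶ mol.
As a count: 3.269×10⁻⁶ × 6.022×10²³ = 2.0×10¹⁸.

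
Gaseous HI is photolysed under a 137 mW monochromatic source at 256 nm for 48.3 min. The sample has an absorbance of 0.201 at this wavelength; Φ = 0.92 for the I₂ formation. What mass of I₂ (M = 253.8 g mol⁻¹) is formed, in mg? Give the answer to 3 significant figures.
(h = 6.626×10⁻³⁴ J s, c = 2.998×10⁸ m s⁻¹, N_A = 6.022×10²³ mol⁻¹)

Photon energy at 256 nm: hc/λ = (6.626×10⁻³⁴)(2.998×10⁸)/(256×10⁻⁹) = 7.760×10⁻¹⁹ J.
Energy delivered: (137 mW)(2898 s) = 397.0 J.
Photons incident: 397.0 / 7.760×10⁻¹⁹ = 5.116×10²⁰, i.e. 5.116×10²⁰/6.022×10²³ = 8.496×10⁻⁴ mol.
Fraction absorbed: 1 − 10^(−0.201) = 0.3705.
Photons absorbed: 0.3705 × 8.496×10⁻⁴ = 3.148×10⁻⁴ mol.
Product: Φ × n_abs = 0.92 × 3.148×10⁻⁴ = 2.896×10⁻⁴ mol.
Mass: 2.896×10⁻⁴ × 253.8 = 0.07350 g = 73.5 mg.

73.5 mg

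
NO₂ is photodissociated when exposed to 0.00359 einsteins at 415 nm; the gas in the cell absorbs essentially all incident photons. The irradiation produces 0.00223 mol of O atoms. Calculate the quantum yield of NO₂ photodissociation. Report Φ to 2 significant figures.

Φ = 0.62

Φ = 0.00223 mol / 0.00359 mol photons = 0.62.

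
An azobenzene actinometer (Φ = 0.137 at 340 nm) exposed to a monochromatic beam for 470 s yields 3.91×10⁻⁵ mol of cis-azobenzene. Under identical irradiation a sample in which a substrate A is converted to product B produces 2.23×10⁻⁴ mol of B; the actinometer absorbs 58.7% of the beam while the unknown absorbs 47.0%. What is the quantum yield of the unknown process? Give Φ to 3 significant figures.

Photons absorbed by the actinometer: 3.91×10⁻⁵ / 0.137 = 2.854×10⁻⁴ mol.
Incident flux: 2.854×10⁻⁴ / 0.587 = 4.862×10⁻⁴ einstein.
Absorbed by unknown: 0.470 × 4.862×10⁻⁴ = 2.285×10⁻⁴ mol.
Φ(unknown) = 2.23×10⁻⁴ / 2.285×10⁻⁴ = 0.976.

Φ = 0.976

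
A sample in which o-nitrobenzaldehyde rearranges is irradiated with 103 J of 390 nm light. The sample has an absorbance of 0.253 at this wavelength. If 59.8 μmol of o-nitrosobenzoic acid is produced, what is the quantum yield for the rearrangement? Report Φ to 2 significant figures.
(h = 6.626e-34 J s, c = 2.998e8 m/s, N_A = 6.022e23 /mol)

Product: 59.8 μmol = 5.98e-5 mol.
Photon energy at 390 nm: hc/λ = (6.626e-34)(2.998e8)/(390e-9) = 5.094e-19 J.
Photons incident: 103 / 5.094e-19 = 2.022e20, i.e. 2.022e20/6.022e23 = 3.358e-4 mol.
Fraction absorbed: 1 − 10^(−0.253) = 0.4415.
Photons absorbed: 0.4415 × 3.358e-4 = 1.483e-4 mol.
Φ = 5.98e-5 mol / 1.483e-4 mol photons = 0.40.

Φ = 0.40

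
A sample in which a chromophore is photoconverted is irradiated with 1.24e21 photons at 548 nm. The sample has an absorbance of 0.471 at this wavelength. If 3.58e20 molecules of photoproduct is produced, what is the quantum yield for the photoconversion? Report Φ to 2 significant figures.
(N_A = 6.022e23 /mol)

Product: 3.58e20 / 6.022e23 = 5.945e-4 mol.
Moles of photons: 1.24e21 / 6.022e23 = 0.002059 mol.
Fraction absorbed: 1 − 10^(−0.471) = 0.6619.
Photons absorbed: 0.6619 × 0.002059 = 0.001363 mol.
Φ = 5.945e-4 mol / 0.001363 mol photons = 0.44.

Φ = 0.44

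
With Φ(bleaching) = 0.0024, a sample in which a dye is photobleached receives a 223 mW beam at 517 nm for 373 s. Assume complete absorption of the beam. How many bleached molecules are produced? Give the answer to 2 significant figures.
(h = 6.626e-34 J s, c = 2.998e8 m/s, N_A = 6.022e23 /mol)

Photon energy at 517 nm: hc/λ = (6.626e-34)(2.998e8)/(517e-9) = 3.842e-19 J.
Energy delivered: (223 mW)(373 s) = 83.18 J.
Photons incident: 83.18 / 3.842e-19 = 2.165e20, i.e. 2.165e20/6.022e23 = 3.595e-4 mol.
Product: Φ × n_abs = 0.0024 × 3.595e-4 = 8.628e-7 mol.
As a count: 8.628e-7 × 6.022e23 = 5.2e17.

5.2e17 bleached molecules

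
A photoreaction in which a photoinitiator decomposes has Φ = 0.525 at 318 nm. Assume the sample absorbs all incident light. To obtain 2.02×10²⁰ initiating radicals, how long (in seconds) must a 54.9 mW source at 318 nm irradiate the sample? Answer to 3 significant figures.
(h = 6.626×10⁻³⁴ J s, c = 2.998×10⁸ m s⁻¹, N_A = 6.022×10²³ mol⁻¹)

t ≈ 4380 s

Product: 2.02×10²⁰ / 6.022×10²³ = 3.354×10⁻⁴ mol.
Photons that must be absorbed: 3.354×10⁻⁴ / 0.525 = 6.389×10⁻⁴ mol.
Photon energy: hc/λ = 6.247×10⁻¹⁹ J; per mole, 3.762×10⁵ J mol⁻¹.
Energy required: 6.389×10⁻⁴ × 3.762×10⁵ = 240.4 J.
Time: 240.4 J / 0.0549 W = 4380 s.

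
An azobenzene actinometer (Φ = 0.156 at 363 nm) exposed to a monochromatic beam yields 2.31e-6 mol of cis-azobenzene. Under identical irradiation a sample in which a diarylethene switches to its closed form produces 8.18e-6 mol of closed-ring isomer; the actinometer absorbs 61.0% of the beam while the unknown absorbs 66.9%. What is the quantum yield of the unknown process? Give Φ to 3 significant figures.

Photons absorbed by the actinometer: 2.31e-6 / 0.156 = 1.481e-5 mol.
Incident flux: 1.481e-5 / 0.610 = 2.428e-5 einstein.
Absorbed by unknown: 0.669 × 2.428e-5 = 1.624e-5 mol.
Φ(unknown) = 8.18e-6 / 1.624e-5 = 0.504.

Φ = 0.504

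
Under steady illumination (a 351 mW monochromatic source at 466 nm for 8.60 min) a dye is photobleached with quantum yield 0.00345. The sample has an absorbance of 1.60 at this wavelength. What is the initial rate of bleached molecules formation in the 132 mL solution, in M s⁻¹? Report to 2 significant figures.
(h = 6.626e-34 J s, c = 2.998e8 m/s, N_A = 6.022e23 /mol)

Photon energy at 466 nm: hc/λ = (6.626e-34)(2.998e8)/(466e-9) = 4.263e-19 J.
Energy delivered: (351 mW)(516 s) = 181.1 J.
Photons incident: 181.1 / 4.263e-19 = 4.248e20, i.e. 4.248e20/6.022e23 = 7.054e-4 mol.
Fraction absorbed: 1 − 10^(−1.60) = 0.9749.
Photons absorbed: 0.9749 × 7.054e-4 = 6.877e-4 mol.
Product formed: 0.00345 × 6.877e-4 = 2.373e-6 mol.
Rate: 2.373e-6 mol / (516 s × 0.132 L) = 3.5e-8 M s⁻¹.

3.5e-8 M s⁻¹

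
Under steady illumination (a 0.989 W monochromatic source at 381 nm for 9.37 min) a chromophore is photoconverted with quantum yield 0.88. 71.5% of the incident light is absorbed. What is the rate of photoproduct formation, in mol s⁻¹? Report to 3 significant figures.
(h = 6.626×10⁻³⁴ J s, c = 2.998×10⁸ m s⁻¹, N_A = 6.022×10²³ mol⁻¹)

1.98×10⁻⁶ mol s⁻¹

Photon energy at 381 nm: hc/λ = (6.626×10⁻³⁴)(2.998×10⁸)/(381×10⁻⁹) = 5.214×10⁻¹⁹ J.
Energy delivered: (0.989 W)(562.2 s) = 556.0 J.
Photons incident: 556.0 / 5.214×10⁻¹⁹ = 1.066×10²¹, i.e. 1.066×10²¹/6.022×10²³ = 0.001770 mol.
Photons absorbed: 0.715 × 0.001770 = 0.001266 mol.
Product formed: 0.88 × 0.001266 = 0.001114 mol.
Rate: 0.001114 / 562.2 s = 1.98×10⁻⁶ mol s⁻¹.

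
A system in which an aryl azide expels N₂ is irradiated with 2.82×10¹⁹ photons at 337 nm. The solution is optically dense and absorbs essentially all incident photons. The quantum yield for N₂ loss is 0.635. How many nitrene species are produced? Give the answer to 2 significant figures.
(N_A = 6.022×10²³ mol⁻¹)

Moles of photons: 2.82×10¹⁹ / 6.022×10²³ = 4.683×10⁻⁵ mol.
Product: Φ × n_abs = 0.635 × 4.683×10⁻⁵ = 2.974×10⁻⁵ mol.
As a count: 2.974×10⁻⁵ × 6.022×10²³ = 1.8×10¹⁹.

1.8×10¹⁹ species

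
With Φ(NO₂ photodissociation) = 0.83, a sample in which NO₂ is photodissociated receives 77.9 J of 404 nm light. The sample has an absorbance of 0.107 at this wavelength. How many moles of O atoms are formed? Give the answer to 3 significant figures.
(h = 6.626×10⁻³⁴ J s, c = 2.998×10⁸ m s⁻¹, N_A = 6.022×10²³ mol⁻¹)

Photon energy at 404 nm: hc/λ = (6.626×10⁻³⁴)(2.998×10⁸)/(404×10⁻⁹) = 4.917×10⁻¹⁹ J.
Photons incident: 77.9 / 4.917×10⁻¹⁹ = 1.584×10²⁰, i.e. 1.584×10²⁰/6.022×10²³ = 2.630×10⁻⁴ mol.
Fraction absorbed: 1 − 10^(−0.107) = 0.2184.
Photons absorbed: 0.2184 × 2.630×10⁻⁴ = 5.744×10⁻⁵ mol.
Product: Φ × n_abs = 0.83 × 5.744×10⁻⁵ = 4.768×10⁻⁵ mol.

4.77×10⁻⁵ mol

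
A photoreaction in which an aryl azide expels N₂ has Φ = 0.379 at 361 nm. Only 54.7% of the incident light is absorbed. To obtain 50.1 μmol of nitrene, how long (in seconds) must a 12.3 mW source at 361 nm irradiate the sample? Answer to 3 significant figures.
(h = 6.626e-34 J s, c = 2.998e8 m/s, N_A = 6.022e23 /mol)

Product: 50.1 μmol = 5.01e-5 mol.
Photons that must be absorbed: 5.01e-5 / 0.379 = 1.322e-4 mol.
Incident photons needed: 1.322e-4 / 0.547 = 2.417e-4 mol.
Photon energy: hc/λ = 5.503e-19 J; per mole, 3.314e5 J mol⁻¹.
Energy required: 2.417e-4 × 3.314e5 = 80.10 J.
Time: 80.10 J / 0.0123 W = 6510 s.

t ≈ 6510 s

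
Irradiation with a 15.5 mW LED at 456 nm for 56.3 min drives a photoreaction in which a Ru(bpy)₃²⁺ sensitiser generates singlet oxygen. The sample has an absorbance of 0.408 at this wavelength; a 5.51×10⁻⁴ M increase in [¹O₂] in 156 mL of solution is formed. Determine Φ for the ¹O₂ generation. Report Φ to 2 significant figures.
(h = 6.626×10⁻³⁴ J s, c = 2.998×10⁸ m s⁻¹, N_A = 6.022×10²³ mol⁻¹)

Φ = 0.71

Product: (5.51×10⁻⁴ M)(0.156 L) = 8.596×10⁻⁵ mol.
Photon energy at 456 nm: hc/λ = (6.626×10⁻³⁴)(2.998×10⁸)/(456×10⁻⁹) = 4.356×10⁻¹⁹ J.
Energy delivered: (15.5 mW)(3378 s) = 52.36 J.
Photons incident: 52.36 / 4.356×10⁻¹⁹ = 1.202×10²⁰, i.e. 1.202×10²⁰/6.022×10²³ = 1.996×10⁻⁴ mol.
Fraction absorbed: 1 − 10^(−0.408) = 0.6092.
Photons absorbed: 0.6092 × 1.996×10⁻⁴ = 1.216×10⁻⁴ mol.
Φ = 8.596×10⁻⁵ mol / 1.216×10⁻⁴ mol photons = 0.71.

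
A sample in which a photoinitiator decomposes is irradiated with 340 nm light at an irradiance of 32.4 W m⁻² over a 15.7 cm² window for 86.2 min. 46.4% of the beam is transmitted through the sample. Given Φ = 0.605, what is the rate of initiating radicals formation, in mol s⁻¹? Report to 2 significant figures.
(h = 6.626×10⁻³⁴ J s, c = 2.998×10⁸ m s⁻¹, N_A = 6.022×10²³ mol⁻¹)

4.7×10⁻⁸ mol s⁻¹

Photon energy at 340 nm: hc/λ = (6.626×10⁻³⁴)(2.998×10⁸)/(340×10⁻⁹) = 5.843×10⁻¹⁹ J.
Energy delivered: (32.4 W m⁻²)(15.7×10⁻⁴ m²)(5172 s) = 263.1 J.
Photons incident: 263.1 / 5.843×10⁻¹⁹ = 4.503×10²⁰, i.e. 4.503×10²⁰/6.022×10²³ = 7.478×10⁻⁴ mol.
Fraction absorbed: 1 − 46.4/100 = 0.5360.
Photons absorbed: 0.5360 × 7.478×10⁻⁴ = 4.008×10⁻⁴ mol.
Product formed: 0.605 × 4.008×10⁻⁴ = 2.425×10⁻⁴ mol.
Rate: 2.425×10⁻⁴ / 5172 s = 4.7×10⁻⁸ mol s⁻¹.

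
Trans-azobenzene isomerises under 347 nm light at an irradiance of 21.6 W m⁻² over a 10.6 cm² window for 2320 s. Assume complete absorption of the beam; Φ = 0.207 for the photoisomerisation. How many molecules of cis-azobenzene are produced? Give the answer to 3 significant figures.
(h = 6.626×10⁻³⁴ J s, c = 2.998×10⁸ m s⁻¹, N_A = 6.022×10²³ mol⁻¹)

1.92×10¹⁹ molecules

Photon energy at 347 nm: hc/λ = (6.626×10⁻³⁴)(2.998×10⁸)/(347×10⁻⁹) = 5.725×10⁻¹⁹ J.
Energy delivered: (21.6 W m⁻²)(10.6×10⁻⁴ m²)(2320 s) = 53.12 J.
Photons incident: 53.12 / 5.725×10⁻¹⁹ = 9.279×10¹⁹, i.e. 9.279×10¹⁹/6.022×10²³ = 1.541×10⁻⁴ mol.
Product: Φ × n_abs = 0.207 × 1.541×10⁻⁴ = 3.190×10⁻⁵ mol.
As a count: 3.190×10⁻⁵ × 6.022×10²³ = 1.92×10¹⁹.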